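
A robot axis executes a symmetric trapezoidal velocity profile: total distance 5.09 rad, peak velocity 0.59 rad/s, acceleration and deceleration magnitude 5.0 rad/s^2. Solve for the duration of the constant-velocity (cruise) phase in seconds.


t_acc = v/a = 0.118000 s, d_acc = v^2/(2a) = 0.034810 rad each
d_cruise = 5.09 - 2*0.034810 = 5.020380 rad
t_cruise = d_cruise/v = 5.020380/0.59 = 8.5091

8.5091 s


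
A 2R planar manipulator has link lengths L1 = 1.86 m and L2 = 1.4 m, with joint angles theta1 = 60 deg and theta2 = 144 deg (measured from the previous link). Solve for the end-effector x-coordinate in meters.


x = L1*cos(th1) + L2*cos(th1+th2) = 1.86*cos(60 deg) + 1.4*cos(204 deg) = -0.3490

-0.3490 m


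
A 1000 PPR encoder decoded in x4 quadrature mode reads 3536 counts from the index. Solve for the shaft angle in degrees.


angle = counts * 360 / (PPR*4) = 3536 * 360 / 4000 = 318.2400

318.2400 degrees


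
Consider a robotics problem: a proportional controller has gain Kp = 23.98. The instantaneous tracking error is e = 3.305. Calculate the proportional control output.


u_P = Kp * e = 23.98 * 3.305 = 79.2539

79.2539


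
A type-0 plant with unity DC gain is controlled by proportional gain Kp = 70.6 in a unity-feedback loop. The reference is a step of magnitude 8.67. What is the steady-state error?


e_ss = R/(1 + Kp) = 8.67/(1 + 70.6) = 8.67/71.6000 = 0.1211

0.1211


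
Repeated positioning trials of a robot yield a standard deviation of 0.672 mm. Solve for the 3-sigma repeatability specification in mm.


repeatability = 3*sigma = 3*0.672 = 2.0160

2.0160 mm


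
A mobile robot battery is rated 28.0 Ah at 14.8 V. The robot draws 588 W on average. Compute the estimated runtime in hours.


E = 28.0*14.8 = 414.4000 Wh
t = E/P = 414.4000/588 = 0.7048

0.7048 hours


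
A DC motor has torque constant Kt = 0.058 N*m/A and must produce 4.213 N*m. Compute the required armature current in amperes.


I = tau / Kt = 4.213/0.058 = 72.6379

72.6379 A


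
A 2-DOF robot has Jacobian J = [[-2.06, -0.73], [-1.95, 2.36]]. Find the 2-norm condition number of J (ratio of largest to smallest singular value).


JJ^T eigenvalues: trace(JJ^T) = 14.1486, det(JJ^T) = det(J)^2 = 39.50248201
s_max^2 = (14.1486 + sqrt(42.17295392))/2 = 10.32133534
s_min^2 = (14.1486 - sqrt(42.17295392))/2 = 3.82726466
kappa = s_max/s_min = sqrt(10.32133534/3.82726466) = 1.6422

1.6422


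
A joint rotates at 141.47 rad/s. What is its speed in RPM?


RPM = 141.47 * 60/(2*pi) = 1350.9390

1350.9390 RPM


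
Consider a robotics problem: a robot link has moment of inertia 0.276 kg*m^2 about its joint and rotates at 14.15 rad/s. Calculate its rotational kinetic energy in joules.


KE = (1/2)*I*omega^2 = 0.5*0.276*14.15^2 = 27.6307

27.6307 J


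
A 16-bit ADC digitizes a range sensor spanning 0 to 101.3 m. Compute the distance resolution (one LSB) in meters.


res = range / 2^n = 101.3/2^16 = 101.3/65536 = 0.0015

0.0015 m


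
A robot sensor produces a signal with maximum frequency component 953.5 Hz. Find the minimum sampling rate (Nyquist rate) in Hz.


f_s,min = 2*f_max = 2*953.5 = 1907.0000

1907.0000 Hz


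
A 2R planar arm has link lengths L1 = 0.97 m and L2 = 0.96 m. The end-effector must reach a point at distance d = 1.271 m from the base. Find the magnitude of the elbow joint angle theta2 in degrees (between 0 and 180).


cos(th2) = (d^2 - L1^2 - L2^2)/(2*L1*L2) = (1.271^2 - 0.97^2 - 0.96^2)/(2*0.97*0.96) = -0.13265625
th2 = acos(-0.13265625) = 97.6231 deg

97.6231 degrees


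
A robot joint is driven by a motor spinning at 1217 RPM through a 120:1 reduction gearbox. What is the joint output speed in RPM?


omega_joint = omega_motor / N = 1217 / 120 = 10.1417

10.1417 RPM


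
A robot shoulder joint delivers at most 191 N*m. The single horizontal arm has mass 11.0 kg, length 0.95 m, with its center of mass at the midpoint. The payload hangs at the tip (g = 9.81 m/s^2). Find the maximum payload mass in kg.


tau_arm = m_arm*g*(L/2) = 11.0*9.81*0.95/2 = 51.2573 N*m
tau_payload = tau_max - tau_arm = 191 - 51.2573 = 139.7427
m_payload = tau_payload / (g*L) = 139.7427 / (9.81*0.95) = 14.9947

14.9947 kg


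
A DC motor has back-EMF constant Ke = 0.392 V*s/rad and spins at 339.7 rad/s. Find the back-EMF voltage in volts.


V_emf = Ke * omega = 0.392*339.7 = 133.1624

133.1624 V


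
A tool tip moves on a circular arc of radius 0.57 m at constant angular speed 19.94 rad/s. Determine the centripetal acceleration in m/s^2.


a_c = omega^2 * r = 19.94^2 * 0.57 = 226.6341

226.6341 m/s^2


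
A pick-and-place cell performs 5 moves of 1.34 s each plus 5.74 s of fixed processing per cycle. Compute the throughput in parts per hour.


T_cycle = 5*1.34 + 5.74 = 12.4400 s
rate = 3600/T = 289.3891

289.3891 parts/hour


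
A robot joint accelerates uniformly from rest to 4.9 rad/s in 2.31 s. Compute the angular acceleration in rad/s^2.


alpha = delta_omega / t = 4.9 / 2.31 = 2.1212

2.1212 rad/s^2


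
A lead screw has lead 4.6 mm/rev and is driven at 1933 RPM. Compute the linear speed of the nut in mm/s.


v = lead * (RPM/60) = 4.6*1933/60 = 148.1967

148.1967 mm/s


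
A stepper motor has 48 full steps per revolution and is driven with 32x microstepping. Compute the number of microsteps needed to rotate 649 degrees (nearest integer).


step_size = 360/(48*32) = 360/1536 = 0.234375 deg
n = 649/(360/1536) = 649*1536/360 = 2769.0667 -> 2769

2769 steps


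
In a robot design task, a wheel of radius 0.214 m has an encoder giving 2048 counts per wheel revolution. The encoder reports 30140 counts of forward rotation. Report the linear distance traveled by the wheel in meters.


revs = 30140/2048 = 14.716797
d = revs * 2*pi*r = 14.716797 * 2*pi*0.214 = 19.7882

19.7882 m


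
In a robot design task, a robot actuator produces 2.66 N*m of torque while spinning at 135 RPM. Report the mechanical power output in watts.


omega = 135 * 2*pi/60 = 14.137167 rad/s
P = tau * omega = 2.66 * 14.137167 = 37.6049

37.6049 W


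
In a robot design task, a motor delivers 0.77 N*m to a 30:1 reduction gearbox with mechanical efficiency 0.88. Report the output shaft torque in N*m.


tau_out = tau_in * N * eta = 0.77 * 30 * 0.88 = 20.3280

20.3280 N*m


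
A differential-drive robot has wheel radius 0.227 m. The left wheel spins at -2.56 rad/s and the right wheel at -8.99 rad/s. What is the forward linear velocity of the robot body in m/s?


v = r*(wR + wL)/2 = 0.227*(-8.99 + -2.56)/2 = -1.3109

-1.3109 m/s


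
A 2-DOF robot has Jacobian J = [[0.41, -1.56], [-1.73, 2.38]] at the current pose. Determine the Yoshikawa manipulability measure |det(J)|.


det(J) = 0.41*2.38 - (-1.56)*(-1.73) = -1.7230
|det(J)| = 1.7230

1.7230


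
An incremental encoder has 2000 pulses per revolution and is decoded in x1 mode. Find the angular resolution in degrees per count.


resolution = 360 / (PPR * 1) = 360 / 2000 = 0.1800

0.1800 degrees


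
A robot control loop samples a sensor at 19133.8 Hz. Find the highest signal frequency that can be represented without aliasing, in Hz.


f_max = f_s/2 = 19133.8/2 = 9566.9000

9566.9000 Hz


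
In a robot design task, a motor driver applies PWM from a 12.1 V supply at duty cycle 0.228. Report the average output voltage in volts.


V_avg = V_supply * D = 12.1*0.228 = 2.7588

2.7588 V


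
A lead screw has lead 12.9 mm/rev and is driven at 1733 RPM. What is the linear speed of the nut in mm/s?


v = lead * (RPM/60) = 12.9*1733/60 = 372.5950

372.5950 mm/s


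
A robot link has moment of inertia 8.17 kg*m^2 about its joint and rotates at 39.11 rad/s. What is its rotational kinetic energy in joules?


KE = (1/2)*I*omega^2 = 0.5*8.17*39.11^2 = 6248.3837

6248.3837 J


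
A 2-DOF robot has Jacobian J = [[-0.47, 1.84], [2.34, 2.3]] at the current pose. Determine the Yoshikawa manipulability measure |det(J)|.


det(J) = -0.47*2.3 - (1.84)*(2.34) = -5.3866
|det(J)| = 5.3866

5.3866


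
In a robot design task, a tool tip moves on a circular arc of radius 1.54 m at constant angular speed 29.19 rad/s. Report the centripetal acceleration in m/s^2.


a_c = omega^2 * r = 29.19^2 * 1.54 = 1312.1664

1312.1664 m/s^2


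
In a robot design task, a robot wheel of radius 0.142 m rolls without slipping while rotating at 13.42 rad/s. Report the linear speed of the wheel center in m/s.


v = omega * r = 13.42 * 0.142 = 1.9056

1.9056 m/s


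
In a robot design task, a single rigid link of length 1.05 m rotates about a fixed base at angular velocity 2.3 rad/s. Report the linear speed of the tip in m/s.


v = L*omega = 1.05 * 2.3 = 2.4150

2.4150 m/s


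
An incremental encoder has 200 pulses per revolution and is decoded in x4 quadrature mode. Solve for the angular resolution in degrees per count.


resolution = 360 / (PPR * 4) = 360 / 800 = 0.4500

0.4500 degrees


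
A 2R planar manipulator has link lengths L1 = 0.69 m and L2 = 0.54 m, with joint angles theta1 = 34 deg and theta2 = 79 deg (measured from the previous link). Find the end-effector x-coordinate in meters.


x = L1*cos(th1) + L2*cos(th1+th2) = 0.69*cos(34 deg) + 0.54*cos(113 deg) = 0.3610

0.3610 m


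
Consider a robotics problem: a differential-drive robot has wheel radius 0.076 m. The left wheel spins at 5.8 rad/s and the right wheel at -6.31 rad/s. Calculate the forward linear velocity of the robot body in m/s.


v = r*(wR + wL)/2 = 0.076*(-6.31 + 5.8)/2 = -0.0194

-0.0194 m/s


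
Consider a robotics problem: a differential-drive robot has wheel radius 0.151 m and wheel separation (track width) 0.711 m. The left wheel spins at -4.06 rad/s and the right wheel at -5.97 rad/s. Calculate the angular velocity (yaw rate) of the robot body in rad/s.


omega = r*(wR - wL)/L = 0.151*(-5.97 - (-4.06))/0.711 = -0.4056

-0.4056 rad/s


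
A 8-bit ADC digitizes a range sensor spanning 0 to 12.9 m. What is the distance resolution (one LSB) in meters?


res = range / 2^n = 12.9/2^8 = 12.9/256 = 0.0504

0.0504 m


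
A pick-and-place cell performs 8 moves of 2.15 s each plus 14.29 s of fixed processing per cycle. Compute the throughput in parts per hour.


T_cycle = 8*2.15 + 14.29 = 31.4900 s
rate = 3600/T = 114.3220

114.3220 parts/hour


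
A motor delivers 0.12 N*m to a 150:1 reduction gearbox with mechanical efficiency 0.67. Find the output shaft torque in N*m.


tau_out = tau_in * N * eta = 0.12 * 150 * 0.67 = 12.0600

12.0600 N*m


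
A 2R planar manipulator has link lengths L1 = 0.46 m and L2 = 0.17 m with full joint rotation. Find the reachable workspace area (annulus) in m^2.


r_max = L1 + L2 = 0.6300, r_min = |L1 - L2| = 0.2900
A = pi*(r_max^2 - r_min^2) = pi*(0.3969 - 0.0841) = 0.9827

0.9827 m^2


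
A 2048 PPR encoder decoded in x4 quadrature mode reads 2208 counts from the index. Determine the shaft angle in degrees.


angle = counts * 360 / (PPR*4) = 2208 * 360 / 8192 = 97.0312

97.0312 degrees


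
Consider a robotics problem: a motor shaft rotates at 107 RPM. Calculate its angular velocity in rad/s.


omega = 107 * 2*pi/60 = 11.2050

11.2050 rad/s


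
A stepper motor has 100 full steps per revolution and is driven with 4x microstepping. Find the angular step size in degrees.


step = 360/(100*4) = 360/400 = 0.9000

0.9000 degrees


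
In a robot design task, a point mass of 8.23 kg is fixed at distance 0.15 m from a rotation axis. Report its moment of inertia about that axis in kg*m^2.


I = m*r^2 = 8.23*0.15^2 = 0.1852

0.1852 kg*m^2


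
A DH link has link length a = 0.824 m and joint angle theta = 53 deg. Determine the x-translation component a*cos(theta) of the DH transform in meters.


a*cos(theta) = 0.824*cos(53 deg) = 0.4959

0.4959 m


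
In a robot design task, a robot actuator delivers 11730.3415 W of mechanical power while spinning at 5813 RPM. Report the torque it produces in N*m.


omega = 5813 * 2*pi/60 = 608.735937 rad/s
tau = P / omega = 11730.3415 / 608.735937 = 19.2700

19.2700 N*m


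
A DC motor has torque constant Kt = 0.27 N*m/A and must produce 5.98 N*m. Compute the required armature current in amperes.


I = tau / Kt = 5.98/0.27 = 22.1481

22.1481 A


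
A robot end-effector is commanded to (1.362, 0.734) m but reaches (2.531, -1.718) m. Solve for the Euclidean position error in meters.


dx = 2.531 - (1.362) = 1.1690, dy = -1.718 - (0.734) = -2.4520
err = sqrt(1.366561 + 6.012304) = 2.7164

2.7164 m


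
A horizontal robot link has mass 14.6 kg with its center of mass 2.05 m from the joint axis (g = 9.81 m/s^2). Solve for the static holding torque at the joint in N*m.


tau = m*g*L = 14.6 * 9.81 * 2.05 = 293.6133

293.6133 N*m


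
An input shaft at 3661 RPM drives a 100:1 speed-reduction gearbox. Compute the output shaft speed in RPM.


omega_out = omega_in / N = 3661 / 100 = 36.6100

36.6100 RPM


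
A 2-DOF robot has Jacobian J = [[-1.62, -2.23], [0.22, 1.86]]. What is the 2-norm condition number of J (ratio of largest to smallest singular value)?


JJ^T eigenvalues: trace(JJ^T) = 11.1053, det(JJ^T) = det(J)^2 = 6.36351076
s_max^2 = (11.1053 + sqrt(97.87364505))/2 = 10.49920549
s_min^2 = (11.1053 - sqrt(97.87364505))/2 = 0.60609451
kappa = s_max/s_min = sqrt(10.49920549/0.60609451) = 4.1621

4.1621


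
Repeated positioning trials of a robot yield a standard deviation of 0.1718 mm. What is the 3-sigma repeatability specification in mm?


repeatability = 3*sigma = 3*0.1718 = 0.5154

0.5154 mm


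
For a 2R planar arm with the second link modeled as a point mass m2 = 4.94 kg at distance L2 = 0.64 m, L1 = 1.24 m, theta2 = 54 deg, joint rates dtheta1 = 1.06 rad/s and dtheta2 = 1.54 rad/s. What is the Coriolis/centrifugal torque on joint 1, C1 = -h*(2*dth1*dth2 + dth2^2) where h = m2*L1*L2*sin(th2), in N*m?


h = m2*L1*L2*sin(th2) = 4.94*1.24*0.64*sin(54 deg) = 3.171657
C1 = -h*(2*1.06*1.54 + 1.54^2) = -3.171657*5.6364 = -17.8767

-17.8767 N*m


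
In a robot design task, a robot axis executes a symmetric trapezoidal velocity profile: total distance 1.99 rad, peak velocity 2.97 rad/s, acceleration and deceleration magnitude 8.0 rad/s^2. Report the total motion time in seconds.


t_acc = v/a = 2.97/8.0 = 0.371250 s
d_acc = v^2/(2a) = 0.551306 rad (each ramp)
d_cruise = 1.99 - 2*0.551306 = 0.887388 rad
t_cruise = 0.887388/2.97 = 0.298784 s
t_total = 2*0.371250 + 0.298784 = 1.0413

1.0413 s


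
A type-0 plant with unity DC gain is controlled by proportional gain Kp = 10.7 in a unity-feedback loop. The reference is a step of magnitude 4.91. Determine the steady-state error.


e_ss = R/(1 + Kp) = 4.91/(1 + 10.7) = 4.91/11.7000 = 0.4197

0.4197


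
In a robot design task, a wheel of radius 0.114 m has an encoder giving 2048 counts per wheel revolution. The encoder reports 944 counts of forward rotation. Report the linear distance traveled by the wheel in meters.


revs = 944/2048 = 0.460938
d = revs * 2*pi*r = 0.460938 * 2*pi*0.114 = 0.3302

0.3302 m


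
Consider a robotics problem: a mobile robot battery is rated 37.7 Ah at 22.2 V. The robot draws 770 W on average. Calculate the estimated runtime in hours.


E = 37.7*22.2 = 836.9400 Wh
t = E/P = 836.9400/770 = 1.0869

1.0869 hours


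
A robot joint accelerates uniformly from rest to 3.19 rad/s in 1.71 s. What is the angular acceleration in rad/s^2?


alpha = delta_omega / t = 3.19 / 1.71 = 1.8655

1.8655 rad/s^2


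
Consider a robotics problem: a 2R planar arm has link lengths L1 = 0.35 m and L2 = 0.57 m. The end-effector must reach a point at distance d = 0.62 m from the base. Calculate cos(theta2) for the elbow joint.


cos(th2) = (d^2 - L1^2 - L2^2)/(2*L1*L2) = (0.62^2 - 0.35^2 - 0.57^2)/(2*0.35*0.57) = -0.1579

-0.1579


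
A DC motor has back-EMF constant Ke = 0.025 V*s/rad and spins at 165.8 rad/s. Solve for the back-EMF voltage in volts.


V_emf = Ke * omega = 0.025*165.8 = 4.1450

4.1450 V


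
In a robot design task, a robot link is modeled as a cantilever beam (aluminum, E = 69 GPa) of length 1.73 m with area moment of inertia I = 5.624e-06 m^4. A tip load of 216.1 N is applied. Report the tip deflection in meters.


delta = F*L^3/(3*E*I) = 216.1*1.73^3/(3*6.900e+10*5.624e-06)
      = 1118.9046437/1164168 = 9.6112e-04

9.6112e-04 m


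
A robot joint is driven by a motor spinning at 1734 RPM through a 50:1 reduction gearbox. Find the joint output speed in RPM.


omega_joint = omega_motor / N = 1734 / 50 = 34.6800

34.6800 RPM


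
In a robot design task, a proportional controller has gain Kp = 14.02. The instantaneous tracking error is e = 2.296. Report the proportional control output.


u_P = Kp * e = 14.02 * 2.296 = 32.1899

32.1899


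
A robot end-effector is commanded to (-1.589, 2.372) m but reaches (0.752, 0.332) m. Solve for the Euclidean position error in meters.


dx = 0.752 - (-1.589) = 2.3410, dy = 0.332 - (2.372) = -2.0400
err = sqrt(5.480281 + 4.161600) = 3.1051

3.1051 m


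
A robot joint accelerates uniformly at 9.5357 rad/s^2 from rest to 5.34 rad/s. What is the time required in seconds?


t = delta_omega / alpha = 5.34 / 9.5357 = 0.5600

0.5600 s


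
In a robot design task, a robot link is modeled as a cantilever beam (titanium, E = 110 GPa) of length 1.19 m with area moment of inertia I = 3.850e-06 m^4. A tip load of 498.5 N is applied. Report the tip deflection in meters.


delta = F*L^3/(3*E*I) = 498.5*1.19^3/(3*1.100e+11*3.850e-06)
      = 840.0517615/1270500 = 6.6120e-04

6.6120e-04 m


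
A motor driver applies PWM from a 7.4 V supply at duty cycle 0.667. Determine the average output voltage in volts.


V_avg = V_supply * D = 7.4*0.667 = 4.9358

4.9358 V


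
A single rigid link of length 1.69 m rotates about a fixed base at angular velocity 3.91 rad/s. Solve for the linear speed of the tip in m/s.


v = L*omega = 1.69 * 3.91 = 6.6079

6.6079 m/s


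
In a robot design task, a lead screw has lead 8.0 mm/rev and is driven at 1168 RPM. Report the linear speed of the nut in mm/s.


v = lead * (RPM/60) = 8.0*1168/60 = 155.7333

155.7333 mm/s


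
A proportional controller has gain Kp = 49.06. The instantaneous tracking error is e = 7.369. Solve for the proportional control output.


u_P = Kp * e = 49.06 * 7.369 = 361.5231

361.5231


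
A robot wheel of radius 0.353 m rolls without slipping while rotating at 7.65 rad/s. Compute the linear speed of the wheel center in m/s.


v = omega * r = 7.65 * 0.353 = 2.7005

2.7005 m/s


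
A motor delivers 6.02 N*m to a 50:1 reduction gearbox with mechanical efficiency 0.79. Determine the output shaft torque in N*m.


tau_out = tau_in * N * eta = 6.02 * 50 * 0.79 = 237.7900

237.7900 N*m


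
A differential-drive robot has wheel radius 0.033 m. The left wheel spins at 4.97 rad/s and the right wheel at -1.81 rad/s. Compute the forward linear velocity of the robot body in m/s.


v = r*(wR + wL)/2 = 0.033*(-1.81 + 4.97)/2 = 0.0521

0.0521 m/s


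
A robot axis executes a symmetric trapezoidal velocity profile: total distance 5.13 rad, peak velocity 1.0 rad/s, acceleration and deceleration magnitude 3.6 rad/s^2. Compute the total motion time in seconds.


t_acc = v/a = 1.0/3.6 = 0.277778 s
d_acc = v^2/(2a) = 0.138889 rad (each ramp)
d_cruise = 5.13 - 2*0.138889 = 4.852222 rad
t_cruise = 4.852222/1.0 = 4.852222 s
t_total = 2*0.277778 + 4.852222 = 5.4078

5.4078 s


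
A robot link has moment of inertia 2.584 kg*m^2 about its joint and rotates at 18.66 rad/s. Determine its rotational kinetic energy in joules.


KE = (1/2)*I*omega^2 = 0.5*2.584*18.66^2 = 449.8687

449.8687 J


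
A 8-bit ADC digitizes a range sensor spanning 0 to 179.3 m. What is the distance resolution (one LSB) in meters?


res = range / 2^n = 179.3/2^8 = 179.3/256 = 0.7004

0.7004 m


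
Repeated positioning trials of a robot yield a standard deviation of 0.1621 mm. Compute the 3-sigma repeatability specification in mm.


repeatability = 3*sigma = 3*0.1621 = 0.4863

0.4863 mm


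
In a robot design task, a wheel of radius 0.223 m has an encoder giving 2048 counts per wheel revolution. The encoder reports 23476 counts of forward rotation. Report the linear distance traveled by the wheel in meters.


revs = 23476/2048 = 11.462891
d = revs * 2*pi*r = 11.462891 * 2*pi*0.223 = 16.0612

16.0612 m


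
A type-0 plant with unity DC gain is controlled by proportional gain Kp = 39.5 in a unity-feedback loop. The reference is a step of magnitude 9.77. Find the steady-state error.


e_ss = R/(1 + Kp) = 9.77/(1 + 39.5) = 9.77/40.5000 = 0.2412

0.2412


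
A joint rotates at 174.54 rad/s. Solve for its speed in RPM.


RPM = 174.54 * 60/(2*pi) = 1666.7342

1666.7342 RPM


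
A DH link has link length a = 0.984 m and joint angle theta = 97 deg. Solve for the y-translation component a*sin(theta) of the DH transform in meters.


a*sin(theta) = 0.984*sin(97 deg) = 0.9767

0.9767 m


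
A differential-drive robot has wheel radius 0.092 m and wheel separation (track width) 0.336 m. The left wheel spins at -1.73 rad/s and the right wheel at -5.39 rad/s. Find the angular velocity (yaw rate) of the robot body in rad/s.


omega = r*(wR - wL)/L = 0.092*(-5.39 - (-1.73))/0.336 = -1.0021

-1.0021 rad/s


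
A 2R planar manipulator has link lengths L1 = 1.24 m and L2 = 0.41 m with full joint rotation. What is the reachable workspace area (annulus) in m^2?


r_max = L1 + L2 = 1.6500, r_min = |L1 - L2| = 0.8300
A = pi*(r_max^2 - r_min^2) = pi*(2.7225 - 0.6889) = 6.3887

6.3887 m^2


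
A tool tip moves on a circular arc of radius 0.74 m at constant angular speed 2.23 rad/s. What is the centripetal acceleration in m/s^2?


a_c = omega^2 * r = 2.23^2 * 0.74 = 3.6799

3.6799 m/s^2


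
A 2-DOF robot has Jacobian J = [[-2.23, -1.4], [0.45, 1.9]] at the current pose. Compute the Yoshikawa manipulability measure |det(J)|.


det(J) = -2.23*1.9 - (-1.4)*(0.45) = -3.6070
|det(J)| = 3.6070

3.6070


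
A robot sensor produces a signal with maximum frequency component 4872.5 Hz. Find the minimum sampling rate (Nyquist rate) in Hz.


f_s,min = 2*f_max = 2*4872.5 = 9745.0000

9745.0000 Hz


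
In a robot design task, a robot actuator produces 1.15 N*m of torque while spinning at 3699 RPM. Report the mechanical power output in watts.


omega = 3699 * 2*pi/60 = 387.358374 rad/s
P = tau * omega = 1.15 * 387.358374 = 445.4621

445.4621 W


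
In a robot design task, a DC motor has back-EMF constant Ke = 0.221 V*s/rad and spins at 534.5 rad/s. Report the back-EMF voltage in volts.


V_emf = Ke * omega = 0.221*534.5 = 118.1245

118.1245 V


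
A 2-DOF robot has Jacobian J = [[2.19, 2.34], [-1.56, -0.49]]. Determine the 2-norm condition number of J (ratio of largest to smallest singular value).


JJ^T eigenvalues: trace(JJ^T) = 12.9454, det(JJ^T) = det(J)^2 = 6.64247529
s_max^2 = (12.9454 + sqrt(141.01348000))/2 = 12.41015484
s_min^2 = (12.9454 - sqrt(141.01348000))/2 = 0.53524516
kappa = s_max/s_min = sqrt(12.41015484/0.53524516) = 4.8152

4.8152


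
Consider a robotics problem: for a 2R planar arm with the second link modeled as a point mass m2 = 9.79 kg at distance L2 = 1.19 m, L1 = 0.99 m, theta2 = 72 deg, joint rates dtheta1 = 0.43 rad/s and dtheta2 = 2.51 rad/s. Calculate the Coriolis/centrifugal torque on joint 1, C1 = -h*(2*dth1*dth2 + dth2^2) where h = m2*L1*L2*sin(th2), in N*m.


h = m2*L1*L2*sin(th2) = 9.79*0.99*1.19*sin(72 deg) = 10.969104
C1 = -h*(2*0.43*2.51 + 2.51^2) = -10.969104*8.4587 = -92.7844

-92.7844 N*m


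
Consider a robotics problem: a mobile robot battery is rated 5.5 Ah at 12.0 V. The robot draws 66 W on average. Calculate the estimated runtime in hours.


E = 5.5*12.0 = 66.0000 Wh
t = E/P = 66.0000/66 = 1.0000

1.0000 hours


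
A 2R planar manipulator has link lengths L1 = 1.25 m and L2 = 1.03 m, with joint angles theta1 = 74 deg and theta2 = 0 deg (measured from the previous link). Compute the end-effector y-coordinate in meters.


y = L1*sin(th1) + L2*sin(th1+th2) = 1.25*sin(74 deg) + 1.03*sin(74 deg) = 2.1917

2.1917 m


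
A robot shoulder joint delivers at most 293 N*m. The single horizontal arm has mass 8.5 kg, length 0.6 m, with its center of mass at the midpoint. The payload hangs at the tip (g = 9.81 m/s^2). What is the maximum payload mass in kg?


tau_arm = m_arm*g*(L/2) = 8.5*9.81*0.6/2 = 25.0155 N*m
tau_payload = tau_max - tau_arm = 293 - 25.0155 = 267.9845
m_payload = tau_payload / (g*L) = 267.9845 / (9.81*0.6) = 45.5291

45.5291 kg


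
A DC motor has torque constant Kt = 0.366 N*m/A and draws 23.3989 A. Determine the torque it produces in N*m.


tau = Kt * I = 0.366*23.3989 = 8.5640

8.5640 N*m


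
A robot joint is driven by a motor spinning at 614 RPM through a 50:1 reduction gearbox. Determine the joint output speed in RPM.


omega_joint = omega_motor / N = 614 / 50 = 12.2800

12.2800 RPM


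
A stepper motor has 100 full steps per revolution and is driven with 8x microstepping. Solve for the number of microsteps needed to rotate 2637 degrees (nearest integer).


step_size = 360/(100*8) = 360/800 = 0.450000 deg
n = 2637/(360/800) = 2637*800/360 = 5860

5860 steps


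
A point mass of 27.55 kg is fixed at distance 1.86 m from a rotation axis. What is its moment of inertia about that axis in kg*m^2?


I = m*r^2 = 27.55*1.86^2 = 95.3120

95.3120 kg*m^2


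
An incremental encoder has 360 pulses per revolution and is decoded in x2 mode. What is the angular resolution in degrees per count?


resolution = 360 / (PPR * 2) = 360 / 720 = 0.5000

0.5000 degrees


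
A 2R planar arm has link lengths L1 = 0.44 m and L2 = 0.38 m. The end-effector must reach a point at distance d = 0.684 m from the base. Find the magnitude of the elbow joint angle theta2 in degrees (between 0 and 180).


cos(th2) = (d^2 - L1^2 - L2^2)/(2*L1*L2) = (0.684^2 - 0.44^2 - 0.38^2)/(2*0.44*0.38) = 0.38832536
th2 = acos(0.38832536) = 67.1497 deg

67.1497 degrees


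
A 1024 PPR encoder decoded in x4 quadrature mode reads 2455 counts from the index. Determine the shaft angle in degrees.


angle = counts * 360 / (PPR*4) = 2455 * 360 / 4096 = 215.7715

215.7715 degrees


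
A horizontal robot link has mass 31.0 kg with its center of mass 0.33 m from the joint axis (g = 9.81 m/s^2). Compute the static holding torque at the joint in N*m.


tau = m*g*L = 31.0 * 9.81 * 0.33 = 100.3563

100.3563 N*m


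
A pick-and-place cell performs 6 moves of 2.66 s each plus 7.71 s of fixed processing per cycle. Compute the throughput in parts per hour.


T_cycle = 6*2.66 + 7.71 = 23.6700 s
rate = 3600/T = 152.0913

152.0913 parts/hour


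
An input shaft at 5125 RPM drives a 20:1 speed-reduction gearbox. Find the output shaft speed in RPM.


omega_out = omega_in / N = 5125 / 20 = 256.2500

256.2500 RPM


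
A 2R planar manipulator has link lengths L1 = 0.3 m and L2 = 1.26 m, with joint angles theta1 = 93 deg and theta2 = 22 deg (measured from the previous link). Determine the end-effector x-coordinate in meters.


x = L1*cos(th1) + L2*cos(th1+th2) = 0.3*cos(93 deg) + 1.26*cos(115 deg) = -0.5482

-0.5482 m


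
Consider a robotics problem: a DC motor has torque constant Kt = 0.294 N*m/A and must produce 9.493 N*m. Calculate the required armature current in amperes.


I = tau / Kt = 9.493/0.294 = 32.2891

32.2891 A


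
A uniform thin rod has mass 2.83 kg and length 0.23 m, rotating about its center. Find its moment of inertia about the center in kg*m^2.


I = (1/12)*m*L^2 = (1/12)*2.83*0.23^2 = 0.0125

0.0125 kg*m^2


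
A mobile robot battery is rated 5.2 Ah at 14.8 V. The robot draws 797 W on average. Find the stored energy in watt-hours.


E = capacity * V = 5.2*14.8 = 76.9600

76.9600 Wh


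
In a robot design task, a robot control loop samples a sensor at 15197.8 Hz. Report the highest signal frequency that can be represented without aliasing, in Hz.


f_max = f_s/2 = 15197.8/2 = 7598.9000

7598.9000 Hz


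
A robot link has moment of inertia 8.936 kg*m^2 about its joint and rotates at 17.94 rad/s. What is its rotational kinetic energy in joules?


KE = (1/2)*I*omega^2 = 0.5*8.936*17.94^2 = 1437.9972

1437.9972 J


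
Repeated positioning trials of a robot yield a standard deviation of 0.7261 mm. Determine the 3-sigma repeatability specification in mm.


repeatability = 3*sigma = 3*0.7261 = 2.1783

2.1783 mm


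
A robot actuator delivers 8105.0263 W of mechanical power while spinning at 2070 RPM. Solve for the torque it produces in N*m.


omega = 2070 * 2*pi/60 = 216.769893 rad/s
tau = P / omega = 8105.0263 / 216.769893 = 37.3900

37.3900 N*m


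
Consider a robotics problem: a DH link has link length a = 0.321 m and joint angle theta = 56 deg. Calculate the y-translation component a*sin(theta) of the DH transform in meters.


a*sin(theta) = 0.321*sin(56 deg) = 0.2661

0.2661 m


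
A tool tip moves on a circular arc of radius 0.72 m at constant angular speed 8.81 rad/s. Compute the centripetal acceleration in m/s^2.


a_c = omega^2 * r = 8.81^2 * 0.72 = 55.8836

55.8836 m/s^2


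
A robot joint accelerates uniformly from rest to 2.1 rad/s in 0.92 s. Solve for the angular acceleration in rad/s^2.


alpha = delta_omega / t = 2.1 / 0.92 = 2.2826

2.2826 rad/s^2


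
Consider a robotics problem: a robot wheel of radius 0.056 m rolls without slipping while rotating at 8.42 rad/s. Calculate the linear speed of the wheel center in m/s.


v = omega * r = 8.42 * 0.056 = 0.4715

0.4715 m/s


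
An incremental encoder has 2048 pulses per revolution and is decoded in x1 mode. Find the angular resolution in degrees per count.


resolution = 360 / (PPR * 1) = 360 / 2048 = 0.1758

0.1758 degrees


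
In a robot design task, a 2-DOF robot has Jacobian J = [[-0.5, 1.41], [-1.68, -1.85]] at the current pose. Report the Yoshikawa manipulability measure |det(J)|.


det(J) = -0.5*-1.85 - (1.41)*(-1.68) = 3.2938
|det(J)| = 3.2938

3.2938


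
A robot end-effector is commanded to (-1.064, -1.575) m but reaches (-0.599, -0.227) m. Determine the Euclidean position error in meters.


dx = -0.599 - (-1.064) = 0.4650, dy = -0.227 - (-1.575) = 1.3480
err = sqrt(0.216225 + 1.817104) = 1.4259

1.4259 m


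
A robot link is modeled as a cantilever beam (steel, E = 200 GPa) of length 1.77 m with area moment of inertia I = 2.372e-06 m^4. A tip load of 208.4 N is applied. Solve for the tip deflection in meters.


delta = F*L^3/(3*E*I) = 208.4*1.77^3/(3*2.000e+11*2.372e-06)
      = 1155.6265572/1423200 = 8.1199e-04

8.1199e-04 m


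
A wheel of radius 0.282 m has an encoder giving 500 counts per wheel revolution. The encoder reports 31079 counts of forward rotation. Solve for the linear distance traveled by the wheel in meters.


revs = 31079/500 = 62.158000
d = revs * 2*pi*r = 62.158000 * 2*pi*0.282 = 110.1352

110.1352 m


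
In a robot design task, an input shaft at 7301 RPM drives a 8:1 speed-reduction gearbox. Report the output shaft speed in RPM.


omega_out = omega_in / N = 7301 / 8 = 912.6250

912.6250 RPM


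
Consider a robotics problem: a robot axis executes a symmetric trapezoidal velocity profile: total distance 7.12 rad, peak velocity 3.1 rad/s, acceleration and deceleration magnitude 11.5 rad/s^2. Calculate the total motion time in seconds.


t_acc = v/a = 3.1/11.5 = 0.269565 s
d_acc = v^2/(2a) = 0.417826 rad (each ramp)
d_cruise = 7.12 - 2*0.417826 = 6.284348 rad
t_cruise = 6.284348/3.1 = 2.027209 s
t_total = 2*0.269565 + 2.027209 = 2.5663

2.5663 s


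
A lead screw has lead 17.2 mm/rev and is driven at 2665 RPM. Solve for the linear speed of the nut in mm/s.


v = lead * (RPM/60) = 17.2*2665/60 = 763.9667

763.9667 mm/s


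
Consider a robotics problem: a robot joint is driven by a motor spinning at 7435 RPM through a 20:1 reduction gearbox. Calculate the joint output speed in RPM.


omega_joint = omega_motor / N = 7435 / 20 = 371.7500

371.7500 RPM


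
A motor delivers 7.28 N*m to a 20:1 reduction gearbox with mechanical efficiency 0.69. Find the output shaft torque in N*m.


tau_out = tau_in * N * eta = 7.28 * 20 * 0.69 = 100.4640

100.4640 N*m


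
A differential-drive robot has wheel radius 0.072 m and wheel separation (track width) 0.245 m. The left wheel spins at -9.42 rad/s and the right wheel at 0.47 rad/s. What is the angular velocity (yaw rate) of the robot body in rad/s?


omega = r*(wR - wL)/L = 0.072*(0.47 - (-9.42))/0.245 = 2.9064

2.9064 rad/s


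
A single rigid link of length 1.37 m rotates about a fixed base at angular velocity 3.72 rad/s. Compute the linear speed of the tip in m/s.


v = L*omega = 1.37 * 3.72 = 5.0964

5.0964 m/s


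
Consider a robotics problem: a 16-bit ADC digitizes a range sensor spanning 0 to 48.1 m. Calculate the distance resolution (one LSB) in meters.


res = range / 2^n = 48.1/2^16 = 48.1/65536 = 7.3395e-04

7.3395e-04 m


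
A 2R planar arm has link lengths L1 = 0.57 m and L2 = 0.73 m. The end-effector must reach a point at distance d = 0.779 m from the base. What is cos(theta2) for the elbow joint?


cos(th2) = (d^2 - L1^2 - L2^2)/(2*L1*L2) = (0.779^2 - 0.57^2 - 0.73^2)/(2*0.57*0.73) = -0.3016

-0.3016


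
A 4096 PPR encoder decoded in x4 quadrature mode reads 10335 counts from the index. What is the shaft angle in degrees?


angle = counts * 360 / (PPR*4) = 10335 * 360 / 16384 = 227.0874

227.0874 degrees


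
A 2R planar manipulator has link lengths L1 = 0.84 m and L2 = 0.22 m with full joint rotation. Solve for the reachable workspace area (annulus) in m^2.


r_max = L1 + L2 = 1.0600, r_min = |L1 - L2| = 0.6200
A = pi*(r_max^2 - r_min^2) = pi*(1.1236 - 0.3844) = 2.3223

2.3223 m^2


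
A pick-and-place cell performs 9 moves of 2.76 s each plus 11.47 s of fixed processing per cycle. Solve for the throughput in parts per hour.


T_cycle = 9*2.76 + 11.47 = 36.3100 s
rate = 3600/T = 99.1462

99.1462 parts/hour


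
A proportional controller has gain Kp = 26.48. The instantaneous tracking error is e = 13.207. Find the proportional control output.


u_P = Kp * e = 26.48 * 13.207 = 349.7214

349.7214


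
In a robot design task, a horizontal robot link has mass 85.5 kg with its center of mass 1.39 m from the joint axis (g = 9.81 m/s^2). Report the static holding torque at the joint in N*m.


tau = m*g*L = 85.5 * 9.81 * 1.39 = 1165.8694

1165.8694 N*m


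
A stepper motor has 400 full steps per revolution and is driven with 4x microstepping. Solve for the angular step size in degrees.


step = 360/(400*4) = 360/1600 = 0.2250

0.2250 degrees


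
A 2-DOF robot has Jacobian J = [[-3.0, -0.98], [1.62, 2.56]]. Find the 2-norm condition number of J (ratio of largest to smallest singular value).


JJ^T eigenvalues: trace(JJ^T) = 19.1384, det(JJ^T) = det(J)^2 = 37.11733776
s_max^2 = (19.1384 + sqrt(217.80900352))/2 = 16.94837684
s_min^2 = (19.1384 - sqrt(217.80900352))/2 = 2.19002316
kappa = s_max/s_min = sqrt(16.94837684/2.19002316) = 2.7819

2.7819


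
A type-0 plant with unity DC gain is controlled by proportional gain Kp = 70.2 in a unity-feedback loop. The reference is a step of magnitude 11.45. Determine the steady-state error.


e_ss = R/(1 + Kp) = 11.45/(1 + 70.2) = 11.45/71.2000 = 0.1608

0.1608


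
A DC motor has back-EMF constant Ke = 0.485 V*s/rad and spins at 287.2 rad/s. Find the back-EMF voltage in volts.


V_emf = Ke * omega = 0.485*287.2 = 139.2920

139.2920 V


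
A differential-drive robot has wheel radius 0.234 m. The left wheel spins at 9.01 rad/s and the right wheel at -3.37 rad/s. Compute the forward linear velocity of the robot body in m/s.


v = r*(wR + wL)/2 = 0.234*(-3.37 + 9.01)/2 = 0.6599

0.6599 m/s


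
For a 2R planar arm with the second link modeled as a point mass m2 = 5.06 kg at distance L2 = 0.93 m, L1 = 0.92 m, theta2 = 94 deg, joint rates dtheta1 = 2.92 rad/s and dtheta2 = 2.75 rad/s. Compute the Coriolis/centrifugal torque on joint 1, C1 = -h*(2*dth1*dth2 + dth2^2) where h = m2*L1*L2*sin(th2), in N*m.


h = m2*L1*L2*sin(th2) = 5.06*0.92*0.93*sin(94 deg) = 4.318790
C1 = -h*(2*2.92*2.75 + 2.75^2) = -4.318790*23.6225 = -102.0206

-102.0206 N*m


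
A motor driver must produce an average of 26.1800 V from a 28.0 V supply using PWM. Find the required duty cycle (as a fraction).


D = V_avg/V_supply = 26.1800/28.0 = 0.9350

0.9350


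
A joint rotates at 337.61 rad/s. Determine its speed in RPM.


RPM = 337.61 * 60/(2*pi) = 3223.9380

3223.9380 RPM


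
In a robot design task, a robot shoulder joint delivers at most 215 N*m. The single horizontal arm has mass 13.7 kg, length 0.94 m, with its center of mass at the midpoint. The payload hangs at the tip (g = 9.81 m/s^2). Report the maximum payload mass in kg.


tau_arm = m_arm*g*(L/2) = 13.7*9.81*0.94/2 = 63.1666 N*m
tau_payload = tau_max - tau_arm = 215 - 63.1666 = 151.8334
m_payload = tau_payload / (g*L) = 151.8334 / (9.81*0.94) = 16.4653

16.4653 kg


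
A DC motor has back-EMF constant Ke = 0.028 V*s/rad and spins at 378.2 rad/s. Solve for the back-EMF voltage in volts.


V_emf = Ke * omega = 0.028*378.2 = 10.5896

10.5896 V


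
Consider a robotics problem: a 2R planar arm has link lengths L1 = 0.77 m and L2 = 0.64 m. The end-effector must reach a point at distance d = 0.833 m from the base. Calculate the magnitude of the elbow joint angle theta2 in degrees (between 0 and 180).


cos(th2) = (d^2 - L1^2 - L2^2)/(2*L1*L2) = (0.833^2 - 0.77^2 - 0.64^2)/(2*0.77*0.64) = -0.31311993
th2 = acos(-0.31311993) = 108.2474 deg

108.2474 degrees


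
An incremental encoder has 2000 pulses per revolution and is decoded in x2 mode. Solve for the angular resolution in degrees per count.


resolution = 360 / (PPR * 2) = 360 / 4000 = 0.0900

0.0900 degrees


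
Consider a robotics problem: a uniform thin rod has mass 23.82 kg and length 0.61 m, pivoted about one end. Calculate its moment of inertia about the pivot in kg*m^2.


I = (1/3)*m*L^2 = (1/3)*23.82*0.61^2 = 2.9545

2.9545 kg*m^2


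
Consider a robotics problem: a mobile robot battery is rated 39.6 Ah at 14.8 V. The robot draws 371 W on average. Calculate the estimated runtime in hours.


E = 39.6*14.8 = 586.0800 Wh
t = E/P = 586.0800/371 = 1.5797

1.5797 hours


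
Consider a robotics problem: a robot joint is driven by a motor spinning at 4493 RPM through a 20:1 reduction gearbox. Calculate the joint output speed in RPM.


omega_joint = omega_motor / N = 4493 / 20 = 224.6500

224.6500 RPM


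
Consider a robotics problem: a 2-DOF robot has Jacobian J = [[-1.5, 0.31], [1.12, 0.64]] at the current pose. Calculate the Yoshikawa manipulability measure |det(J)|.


det(J) = -1.5*0.64 - (0.31)*(1.12) = -1.3072
|det(J)| = 1.3072

1.3072


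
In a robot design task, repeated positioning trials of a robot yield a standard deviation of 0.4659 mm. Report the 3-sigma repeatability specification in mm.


repeatability = 3*sigma = 3*0.4659 = 1.3977

1.3977 mm


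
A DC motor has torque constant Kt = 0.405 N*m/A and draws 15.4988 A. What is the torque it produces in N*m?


tau = Kt * I = 0.405*15.4988 = 6.2770

6.2770 N*m


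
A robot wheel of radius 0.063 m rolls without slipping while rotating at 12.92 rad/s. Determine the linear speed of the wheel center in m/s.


v = omega * r = 12.92 * 0.063 = 0.8140

0.8140 m/s


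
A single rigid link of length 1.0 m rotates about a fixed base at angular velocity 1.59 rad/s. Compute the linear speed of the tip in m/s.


v = L*omega = 1.0 * 1.59 = 1.5900

1.5900 m/s


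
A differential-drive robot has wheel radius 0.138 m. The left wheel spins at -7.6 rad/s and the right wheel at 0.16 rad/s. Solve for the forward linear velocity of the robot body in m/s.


v = r*(wR + wL)/2 = 0.138*(0.16 + -7.6)/2 = -0.5134

-0.5134 m/s
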